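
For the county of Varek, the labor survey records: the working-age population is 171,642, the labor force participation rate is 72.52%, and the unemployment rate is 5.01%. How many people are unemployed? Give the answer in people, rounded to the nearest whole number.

Labor force = 0.7252 × 171,642 = 124,475.
Unemployed = 0.0501 × 124,475 ≈ 6,236.

About 6,236 are unemployed.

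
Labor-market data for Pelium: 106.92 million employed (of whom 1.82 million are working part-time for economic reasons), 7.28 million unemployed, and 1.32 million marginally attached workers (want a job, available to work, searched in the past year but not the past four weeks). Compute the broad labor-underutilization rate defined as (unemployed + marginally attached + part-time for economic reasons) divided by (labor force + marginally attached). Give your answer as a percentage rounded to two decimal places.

Broad underutilization rate ≈ 9.02%.

Labor force = 106.92 + 7.28 = 114.20 million.
Numerator = 7.28 + 1.32 + 1.82 = 10.42 million.
Denominator = 114.20 + 1.32 = 115.52 million.
Broad rate = 10.42 / 115.52 = 9.02%.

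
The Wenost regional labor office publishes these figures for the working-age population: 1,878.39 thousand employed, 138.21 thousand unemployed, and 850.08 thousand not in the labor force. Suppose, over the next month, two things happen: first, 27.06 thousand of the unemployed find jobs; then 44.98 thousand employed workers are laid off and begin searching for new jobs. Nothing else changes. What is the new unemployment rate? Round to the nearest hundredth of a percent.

New unemployment rate ≈ 7.74%.

Initially, labor force = 1,878.39 + 138.21 = 2,016.60 thousand, so u = 138.21/2,016.60 = 6.85%.
After the first change, unemployed falls and employed rises by 27.06; labor force unchanged → E = 1,905.45, U = 111.15, labor force = 2,016.60 thousand.
After the second change, employed falls and unemployed rises by 44.98; labor force unchanged → E = 1,860.47, U = 156.13, labor force = 2,016.60 thousand.
New unemployment rate = 156.13 / 2,016.60 = 7.74%.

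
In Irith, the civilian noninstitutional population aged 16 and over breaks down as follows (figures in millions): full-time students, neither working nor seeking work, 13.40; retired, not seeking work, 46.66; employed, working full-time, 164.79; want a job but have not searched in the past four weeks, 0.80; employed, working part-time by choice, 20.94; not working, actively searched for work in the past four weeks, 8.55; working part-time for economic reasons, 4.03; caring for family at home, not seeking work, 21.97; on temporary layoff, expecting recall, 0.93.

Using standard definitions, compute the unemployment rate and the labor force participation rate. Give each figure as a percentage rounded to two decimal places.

Unemployment rate ≈ 4.76%; labor force participation rate ≈ 70.63%.

Employed = 164.79 + 20.94 + 4.03 = 189.76 million (anyone who worked, including part-time for economic reasons, counts as employed).
Unemployed = 8.55 + 0.93 = 9.48 million (jobless and actively searching, or on temporary layoff).
Labor force = 189.76 + 9.48 = 199.24 million.
Not in labor force = 13.40 + 46.66 + 0.80 + 21.97 = 82.83 million (those not working and not actively searching are outside the labor force — including those who want a job but have given up searching).
Civilian working-age population = 199.24 + 82.83 = 282.07 million.
Unemployment rate = 9.48 / 199.24 = 4.76%.
Labor force participation rate = 199.24 / 282.07 = 70.63%.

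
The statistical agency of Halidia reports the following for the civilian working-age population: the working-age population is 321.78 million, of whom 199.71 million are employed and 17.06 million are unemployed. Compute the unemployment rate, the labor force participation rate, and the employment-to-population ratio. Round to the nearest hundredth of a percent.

Unemployment rate ≈ 7.87%; labor force participation rate ≈ 67.37%; employment-population ratio ≈ 62.06%.

Labor force = employed + unemployed = 199.71 + 17.06 = 216.77 million.
Unemployment rate = 17.06 / 216.77 = 7.87%.
Labor force participation rate = 216.77 / 321.78 = 67.37%.
Employment-population ratio = 199.71 / 321.78 = 62.06%.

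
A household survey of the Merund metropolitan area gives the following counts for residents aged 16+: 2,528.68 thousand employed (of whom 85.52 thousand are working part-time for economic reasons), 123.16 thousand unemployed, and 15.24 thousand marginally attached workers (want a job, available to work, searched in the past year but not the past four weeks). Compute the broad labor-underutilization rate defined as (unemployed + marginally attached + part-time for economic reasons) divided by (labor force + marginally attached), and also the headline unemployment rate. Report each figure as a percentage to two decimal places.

Labor force = 2,528.68 + 123.16 = 2,651.84 thousand.
Numerator = 123.16 + 15.24 + 85.52 = 223.92 thousand.
Denominator = 2,651.84 + 15.24 = 2,667.08 thousand.
Broad rate = 223.92 / 2,667.08 = 8.40%.
Headline unemployment rate = 123.16 / 2,651.84 = 4.64%.

Broad underutilization rate ≈ 8.40%; headline unemployment rate ≈ 4.64%.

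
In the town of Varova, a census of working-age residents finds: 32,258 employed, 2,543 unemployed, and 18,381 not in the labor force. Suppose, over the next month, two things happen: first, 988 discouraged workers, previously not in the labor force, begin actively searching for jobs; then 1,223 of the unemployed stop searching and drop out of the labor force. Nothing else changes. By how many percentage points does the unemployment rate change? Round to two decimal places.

Initially, labor force = 32,258 + 2,543 = 34,801, so u = 2,543/34,801 = 7.31%.
After the first change, unemployed and labor force both rise by 988 → E = 32,258, U = 3,531, labor force = 35,789.
After the second change, unemployed and labor force both fall by 1,223 → E = 32,258, U = 2,308, labor force = 34,566.
New unemployment rate = 2,308 / 34,566 = 6.68%.
Change = 6.68% − 7.31% = −0.63 percentage points.

The unemployment rate changes by −0.63 percentage points.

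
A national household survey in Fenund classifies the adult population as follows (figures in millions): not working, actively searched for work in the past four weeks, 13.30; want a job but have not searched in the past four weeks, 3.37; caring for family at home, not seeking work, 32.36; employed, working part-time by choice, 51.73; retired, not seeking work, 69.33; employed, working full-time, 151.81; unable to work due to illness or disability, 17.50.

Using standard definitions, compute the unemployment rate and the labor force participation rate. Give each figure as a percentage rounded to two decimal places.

Employed = 51.73 + 151.81 = 203.54 million.
Unemployed = 13.30 million.
Labor force = 203.54 + 13.30 = 216.84 million.
Not in labor force = 3.37 + 32.36 + 69.33 + 17.50 = 122.56 million (those not working and not actively searching are outside the labor force — including those who want a job but have given up searching).
Civilian working-age population = 216.84 + 122.56 = 339.40 million.
Unemployment rate = 13.30 / 216.84 = 6.13%.
Labor force participation rate = 216.84 / 339.40 = 63.89%.

Unemployment rate ≈ 6.13%; labor force participation rate ≈ 63.89%.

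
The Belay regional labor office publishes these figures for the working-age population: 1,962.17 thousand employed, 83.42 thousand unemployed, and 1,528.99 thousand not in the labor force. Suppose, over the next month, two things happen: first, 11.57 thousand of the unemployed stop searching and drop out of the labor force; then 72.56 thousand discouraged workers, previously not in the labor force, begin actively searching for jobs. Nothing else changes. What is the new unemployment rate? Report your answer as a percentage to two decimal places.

Initially, labor force = 1,962.17 + 83.42 = 2,045.59 thousand, so u = 83.42/2,045.59 = 4.08%.
After the first change, unemployed and labor force both fall by 11.57 → E = 1,962.17, U = 71.85, labor force = 2,034.02 thousand.
After the second change, unemployed and labor force both rise by 72.56 → E = 1,962.17, U = 144.41, labor force = 2,106.58 thousand.
New unemployment rate = 144.41 / 2,106.58 = 6.86%.

New unemployment rate ≈ 6.86%.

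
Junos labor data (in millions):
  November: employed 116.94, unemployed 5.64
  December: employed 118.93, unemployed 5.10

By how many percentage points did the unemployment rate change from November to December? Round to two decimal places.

The unemployment rate changed by −0.49 percentage points.

November: labor force = 116.94 + 5.64 = 122.58; u = 5.64/122.58 = 4.60%.
December: labor force = 118.93 + 5.10 = 124.03; u = 5.10/124.03 = 4.11%.
Change = 4.11% − 4.60% = −0.49 pp.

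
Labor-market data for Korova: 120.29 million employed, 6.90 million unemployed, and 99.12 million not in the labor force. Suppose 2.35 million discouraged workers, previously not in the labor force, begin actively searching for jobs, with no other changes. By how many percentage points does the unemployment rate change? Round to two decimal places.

Initially, labor force = 120.29 + 6.90 = 127.19 million, so u = 6.90/127.19 = 5.42%.
After the change, unemployed and labor force both rise by 2.35 → E = 120.29, U = 9.25, labor force = 129.54 million.
New unemployment rate = 9.25 / 129.54 = 7.14%.
Change = 7.14% − 5.42% = +1.72 percentage points.

The unemployment rate changes by +1.72 percentage points.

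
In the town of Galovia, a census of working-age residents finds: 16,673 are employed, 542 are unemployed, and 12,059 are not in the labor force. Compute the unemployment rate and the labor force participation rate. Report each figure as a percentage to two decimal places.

Unemployment rate ≈ 3.15%; labor force participation rate ≈ 58.81%.

Labor force = employed + unemployed = 16,673 + 542 = 17,215.
Working-age population = 17,215 + 12,059 = 29,274.
Unemployment rate = 542 / 17,215 = 3.15%.
Labor force participation rate = 17,215 / 29,274 = 58.81%.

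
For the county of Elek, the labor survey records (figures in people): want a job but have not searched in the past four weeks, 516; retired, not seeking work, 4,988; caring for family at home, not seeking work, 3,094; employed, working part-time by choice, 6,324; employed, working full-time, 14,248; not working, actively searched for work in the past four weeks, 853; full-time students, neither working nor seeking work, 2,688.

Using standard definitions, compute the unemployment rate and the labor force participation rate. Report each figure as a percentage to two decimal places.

Employed = 6,324 + 14,248 = 20,572.
Unemployed = 853.
Labor force = 20,572 + 853 = 21,425.
Not in labor force = 516 + 4,988 + 3,094 + 2,688 = 11,286 (those not working and not actively searching are outside the labor force — including those who want a job but have given up searching).
Civilian working-age population = 21,425 + 11,286 = 32,711.
Unemployment rate = 853 / 21,425 = 3.98%.
Labor force participation rate = 21,425 / 32,711 = 65.50%.

Unemployment rate ≈ 3.98%; labor force participation rate ≈ 65.50%.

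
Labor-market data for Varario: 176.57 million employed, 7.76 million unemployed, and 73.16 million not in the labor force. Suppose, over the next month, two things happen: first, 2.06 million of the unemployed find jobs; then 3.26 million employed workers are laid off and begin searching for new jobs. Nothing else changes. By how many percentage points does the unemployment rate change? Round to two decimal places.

The unemployment rate changes by +0.65 percentage points.

Initially, labor force = 176.57 + 7.76 = 184.33 million, so u = 7.76/184.33 = 4.21%.
After the first change, unemployed falls and employed rises by 2.06; labor force unchanged → E = 178.63, U = 5.70, labor force = 184.33 million.
After the second change, employed falls and unemployed rises by 3.26; labor force unchanged → E = 175.37, U = 8.96, labor force = 184.33 million.
New unemployment rate = 8.96 / 184.33 = 4.86%.
Change = 4.86% − 4.21% = +0.65 percentage points.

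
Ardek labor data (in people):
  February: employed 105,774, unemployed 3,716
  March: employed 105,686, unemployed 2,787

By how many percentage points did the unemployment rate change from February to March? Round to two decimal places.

The unemployment rate changed by −0.82 percentage points.

February: labor force = 105,774 + 3,716 = 109,490; u = 3,716/109,490 = 3.39%.
March: labor force = 105,686 + 2,787 = 108,473; u = 2,787/108,473 = 2.57%.
Change = 2.57% − 3.39% = −0.82 pp.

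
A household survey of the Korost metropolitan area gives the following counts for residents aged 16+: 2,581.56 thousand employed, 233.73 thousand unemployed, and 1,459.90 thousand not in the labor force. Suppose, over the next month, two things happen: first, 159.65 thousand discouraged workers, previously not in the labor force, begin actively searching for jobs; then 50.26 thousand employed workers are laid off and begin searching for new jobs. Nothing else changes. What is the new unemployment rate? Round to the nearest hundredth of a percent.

Initially, labor force = 2,581.56 + 233.73 = 2,815.29 thousand, so u = 233.73/2,815.29 = 8.30%.
After the first change, unemployed and labor force both rise by 159.65 → E = 2,581.56, U = 393.38, labor force = 2,974.94 thousand.
After the second change, employed falls and unemployed rises by 50.26; labor force unchanged → E = 2,531.30, U = 443.64, labor force = 2,974.94 thousand.
New unemployment rate = 443.64 / 2,974.94 = 14.91%.

New unemployment rate ≈ 14.91%.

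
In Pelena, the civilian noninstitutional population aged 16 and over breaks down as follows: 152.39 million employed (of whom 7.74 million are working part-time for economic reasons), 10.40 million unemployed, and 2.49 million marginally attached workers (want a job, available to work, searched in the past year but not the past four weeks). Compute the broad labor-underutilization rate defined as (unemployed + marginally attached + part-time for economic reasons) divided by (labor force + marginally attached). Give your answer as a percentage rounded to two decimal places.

Labor force = 152.39 + 10.40 = 162.79 million.
Numerator = 10.40 + 2.49 + 7.74 = 20.63 million.
Denominator = 162.79 + 2.49 = 165.28 million.
Broad rate = 20.63 / 165.28 = 12.48%.

Broad underutilization rate ≈ 12.48%.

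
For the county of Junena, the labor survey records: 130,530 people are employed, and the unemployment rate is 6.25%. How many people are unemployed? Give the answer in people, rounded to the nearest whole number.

About 8,702 are unemployed.

Let U be the number unemployed. The labor force is E + U, and U/(E+U) = 0.0625.
So U = 0.0625 × 130,530 / (1 − 0.0625) = 8158.12 / 0.9375 ≈ 8,702.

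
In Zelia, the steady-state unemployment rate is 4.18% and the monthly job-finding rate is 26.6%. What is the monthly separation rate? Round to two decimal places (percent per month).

From u* = s/(s+f): s = u·f/(1−u).
s = 0.0418 × 26.6 / (1 − 0.0418) = 1.1119 / 0.9582 ≈ 1.16% per month.

Separation rate ≈ 1.16% per month.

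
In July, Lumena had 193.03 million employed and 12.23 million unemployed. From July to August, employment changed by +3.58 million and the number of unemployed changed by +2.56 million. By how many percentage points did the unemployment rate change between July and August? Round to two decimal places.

July: labor force = 193.03 + 12.23 = 205.26; u = 12.23/205.26 = 5.96%.
August: labor force = 196.61 + 14.79 = 211.40; u = 14.79/211.40 = 7.00%.
Change = 7.00% − 5.96% = +1.04 pp.

The unemployment rate changed by +1.04 percentage points.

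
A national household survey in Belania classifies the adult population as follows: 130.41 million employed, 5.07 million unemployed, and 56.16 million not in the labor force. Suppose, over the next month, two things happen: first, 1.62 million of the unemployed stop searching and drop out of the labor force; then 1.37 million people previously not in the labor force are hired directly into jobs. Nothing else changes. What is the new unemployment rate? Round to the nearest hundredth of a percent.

New unemployment rate ≈ 2.55%.

Initially, labor force = 130.41 + 5.07 = 135.48 million, so u = 5.07/135.48 = 3.74%.
After the first change, unemployed and labor force both fall by 1.62 → E = 130.41, U = 3.45, labor force = 133.86 million.
After the second change, employed and labor force both rise by 1.37; unemployed unchanged → E = 131.78, U = 3.45, labor force = 135.23 million.
New unemployment rate = 3.45 / 135.23 = 2.55%.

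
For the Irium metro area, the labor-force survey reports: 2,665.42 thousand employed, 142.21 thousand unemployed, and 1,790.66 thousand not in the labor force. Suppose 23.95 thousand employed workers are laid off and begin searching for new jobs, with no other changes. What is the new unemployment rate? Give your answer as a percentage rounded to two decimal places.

Initially, labor force = 2,665.42 + 142.21 = 2,807.63 thousand, so u = 142.21/2,807.63 = 5.07%.
After the change, employed falls and unemployed rises by 23.95; labor force unchanged → E = 2,641.47, U = 166.16, labor force = 2,807.63 thousand.
New unemployment rate = 166.16 / 2,807.63 = 5.92%.

New unemployment rate ≈ 5.92%.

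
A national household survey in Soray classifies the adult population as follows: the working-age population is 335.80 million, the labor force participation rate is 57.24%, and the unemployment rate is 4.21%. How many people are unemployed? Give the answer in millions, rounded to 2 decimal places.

About 8.09 million are unemployed.

Labor force = 0.5724 × 335.80 = 192.21 million.
Unemployed = 0.0421 × 192.21 ≈ 8.09 million.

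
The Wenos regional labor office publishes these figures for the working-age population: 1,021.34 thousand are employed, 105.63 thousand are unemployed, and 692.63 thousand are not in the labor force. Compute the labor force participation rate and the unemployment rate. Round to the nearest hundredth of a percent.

Labor force = employed + unemployed = 1,021.34 + 105.63 = 1,126.97 thousand.
Working-age population = 1,126.97 + 692.63 = 1,819.60 thousand.
Unemployment rate = 105.63 / 1,126.97 = 9.37%.
Labor force participation rate = 1,126.97 / 1,819.60 = 61.94%.

Labor force participation rate ≈ 61.94%; unemployment rate ≈ 9.37%.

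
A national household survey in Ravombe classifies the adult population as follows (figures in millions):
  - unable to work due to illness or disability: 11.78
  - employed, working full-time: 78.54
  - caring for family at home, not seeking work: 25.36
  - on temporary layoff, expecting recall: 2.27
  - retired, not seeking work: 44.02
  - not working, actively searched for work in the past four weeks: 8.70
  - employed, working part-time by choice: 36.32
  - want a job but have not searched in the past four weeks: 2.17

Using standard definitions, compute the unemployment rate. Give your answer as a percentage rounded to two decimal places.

Unemployment rate ≈ 8.72%.

Employed = 78.54 + 36.32 = 114.86 million.
Unemployed = 2.27 + 8.70 = 10.97 million (jobless and actively searching, or on temporary layoff).
Labor force = 114.86 + 10.97 = 125.83 million.
Unemployment rate = 10.97 / 125.83 = 8.72%.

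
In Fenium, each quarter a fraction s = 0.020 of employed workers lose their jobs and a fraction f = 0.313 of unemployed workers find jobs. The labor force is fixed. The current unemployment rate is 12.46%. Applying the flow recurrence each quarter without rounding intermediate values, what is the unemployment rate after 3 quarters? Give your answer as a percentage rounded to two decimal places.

Unemployment rate after three quarters ≈ 7.92%.

With a fixed labor force, u_{t+1} = u_t + s·(1−u_t) − f·u_t = u_t·(1−s−f) + s.
Here 1−s−f = 0.667 and s = 0.020.
u_1 = 0.124600 × 0.667 + 0.020 = 0.103108.
u_2 = 0.103108 × 0.667 + 0.020 = 0.088773.
u_3 = 0.088773 × 0.667 + 0.020 = 0.079212.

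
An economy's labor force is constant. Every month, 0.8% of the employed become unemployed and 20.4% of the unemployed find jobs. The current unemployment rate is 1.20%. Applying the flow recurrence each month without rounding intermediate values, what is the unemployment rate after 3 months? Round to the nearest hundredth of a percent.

Unemployment rate after three months ≈ 2.51%.

With a fixed labor force, u_{t+1} = u_t + s·(1−u_t) − f·u_t = u_t·(1−s−f) + s.
Here 1−s−f = 0.788 and s = 0.008.
u_1 = 0.012000 × 0.788 + 0.008 = 0.017456.
u_2 = 0.017456 × 0.788 + 0.008 = 0.021755.
u_3 = 0.021755 × 0.788 + 0.008 = 0.025143.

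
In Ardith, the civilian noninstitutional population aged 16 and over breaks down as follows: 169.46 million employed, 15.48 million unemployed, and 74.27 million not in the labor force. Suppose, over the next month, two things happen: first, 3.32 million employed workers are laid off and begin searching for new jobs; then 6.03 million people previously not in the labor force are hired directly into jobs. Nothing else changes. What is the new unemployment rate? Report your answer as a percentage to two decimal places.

New unemployment rate ≈ 9.84%.

Initially, labor force = 169.46 + 15.48 = 184.94 million, so u = 15.48/184.94 = 8.37%.
After the first change, employed falls and unemployed rises by 3.32; labor force unchanged → E = 166.14, U = 18.80, labor force = 184.94 million.
After the second change, employed and labor force both rise by 6.03; unemployed unchanged → E = 172.17, U = 18.80, labor force = 190.97 million.
New unemployment rate = 18.80 / 190.97 = 9.84%.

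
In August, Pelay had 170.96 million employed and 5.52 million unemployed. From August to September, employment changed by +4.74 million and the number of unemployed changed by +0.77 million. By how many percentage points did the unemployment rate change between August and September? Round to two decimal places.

August: labor force = 170.96 + 5.52 = 176.48; u = 5.52/176.48 = 3.13%.
September: labor force = 175.70 + 6.29 = 181.99; u = 6.29/181.99 = 3.46%.
Change = 3.46% − 3.13% = +0.33 pp.

The unemployment rate changed by +0.33 percentage points.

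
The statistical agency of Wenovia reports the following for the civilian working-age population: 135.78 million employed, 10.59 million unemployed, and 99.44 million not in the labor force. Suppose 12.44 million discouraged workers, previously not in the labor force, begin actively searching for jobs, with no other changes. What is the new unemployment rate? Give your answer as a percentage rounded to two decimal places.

New unemployment rate ≈ 14.50%.

Initially, labor force = 135.78 + 10.59 = 146.37 million, so u = 10.59/146.37 = 7.24%.
After the change, unemployed and labor force both rise by 12.44 → E = 135.78, U = 23.03, labor force = 158.81 million.
New unemployment rate = 23.03 / 158.81 = 14.50%.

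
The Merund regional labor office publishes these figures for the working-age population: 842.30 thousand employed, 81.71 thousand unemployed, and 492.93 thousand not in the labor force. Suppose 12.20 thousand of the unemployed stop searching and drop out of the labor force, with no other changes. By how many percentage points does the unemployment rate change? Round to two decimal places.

The unemployment rate changes by −1.22 percentage points.

Initially, labor force = 842.30 + 81.71 = 924.01 thousand, so u = 81.71/924.01 = 8.84%.
After the change, unemployed and labor force both fall by 12.20 → E = 842.30, U = 69.51, labor force = 911.81 thousand.
New unemployment rate = 69.51 / 911.81 = 7.62%.
Change = 7.62% − 8.84% = −1.22 percentage points.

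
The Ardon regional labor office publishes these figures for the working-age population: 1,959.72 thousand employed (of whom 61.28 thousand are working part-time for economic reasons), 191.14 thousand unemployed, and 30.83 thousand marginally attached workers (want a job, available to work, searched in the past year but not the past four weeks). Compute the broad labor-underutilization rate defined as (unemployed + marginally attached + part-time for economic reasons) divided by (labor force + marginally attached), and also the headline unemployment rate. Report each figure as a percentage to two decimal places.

Broad underutilization rate ≈ 12.98%; headline unemployment rate ≈ 8.89%.

Labor force = 1,959.72 + 191.14 = 2,150.86 thousand.
Numerator = 191.14 + 30.83 + 61.28 = 283.25 thousand.
Denominator = 2,150.86 + 30.83 = 2,181.69 thousand.
Broad rate = 283.25 / 2,181.69 = 12.98%.
Headline unemployment rate = 191.14 / 2,150.86 = 8.89%.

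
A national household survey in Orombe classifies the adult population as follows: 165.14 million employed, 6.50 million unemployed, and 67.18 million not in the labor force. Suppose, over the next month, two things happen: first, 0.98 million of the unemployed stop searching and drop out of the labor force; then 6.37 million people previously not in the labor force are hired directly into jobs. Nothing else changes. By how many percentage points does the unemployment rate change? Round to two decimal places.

Initially, labor force = 165.14 + 6.50 = 171.64 million, so u = 6.50/171.64 = 3.79%.
After the first change, unemployed and labor force both fall by 0.98 → E = 165.14, U = 5.52, labor force = 170.66 million.
After the second change, employed and labor force both rise by 6.37; unemployed unchanged → E = 171.51, U = 5.52, labor force = 177.03 million.
New unemployment rate = 5.52 / 177.03 = 3.12%.
Change = 3.12% − 3.79% = −0.67 percentage points.

The unemployment rate changes by −0.67 percentage points.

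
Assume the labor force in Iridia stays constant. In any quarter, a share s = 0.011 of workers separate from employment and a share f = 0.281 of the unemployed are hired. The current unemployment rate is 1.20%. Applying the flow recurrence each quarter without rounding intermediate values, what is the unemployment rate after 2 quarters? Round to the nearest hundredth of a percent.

With a fixed labor force, u_{t+1} = u_t + s·(1−u_t) − f·u_t = u_t·(1−s−f) + s.
Here 1−s−f = 0.708 and s = 0.011.
u_1 = 0.012000 × 0.708 + 0.011 = 0.019496.
u_2 = 0.019496 × 0.708 + 0.011 = 0.024803.

Unemployment rate after two quarters ≈ 2.48%.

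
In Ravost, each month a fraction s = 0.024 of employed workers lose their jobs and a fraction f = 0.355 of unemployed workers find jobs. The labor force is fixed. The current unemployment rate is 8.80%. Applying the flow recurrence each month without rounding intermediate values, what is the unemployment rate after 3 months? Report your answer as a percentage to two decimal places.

Unemployment rate after three months ≈ 6.92%.

With a fixed labor force, u_{t+1} = u_t + s·(1−u_t) − f·u_t = u_t·(1−s−f) + s.
Here 1−s−f = 0.621 and s = 0.024.
u_1 = 0.088000 × 0.621 + 0.024 = 0.078648.
u_2 = 0.078648 × 0.621 + 0.024 = 0.072840.
u_3 = 0.072840 × 0.621 + 0.024 = 0.069234.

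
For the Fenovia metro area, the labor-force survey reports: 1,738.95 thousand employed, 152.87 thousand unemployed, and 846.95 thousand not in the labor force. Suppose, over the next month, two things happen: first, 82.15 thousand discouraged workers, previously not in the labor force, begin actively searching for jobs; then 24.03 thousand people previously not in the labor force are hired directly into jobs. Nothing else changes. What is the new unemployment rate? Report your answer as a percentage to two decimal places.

New unemployment rate ≈ 11.76%.

Initially, labor force = 1,738.95 + 152.87 = 1,891.82 thousand, so u = 152.87/1,891.82 = 8.08%.
After the first change, unemployed and labor force both rise by 82.15 → E = 1,738.95, U = 235.02, labor force = 1,973.97 thousand.
After the second change, employed and labor force both rise by 24.03; unemployed unchanged → E = 1,762.98, U = 235.02, labor force = 1,998.00 thousand.
New unemployment rate = 235.02 / 1,998.00 = 11.76%.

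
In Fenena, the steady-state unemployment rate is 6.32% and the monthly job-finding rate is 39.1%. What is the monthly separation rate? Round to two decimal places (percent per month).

From u* = s/(s+f): s = u·f/(1−u).
s = 0.0632 × 39.1 / (1 − 0.0632) = 2.4711 / 0.9368 ≈ 2.64% per month.

Separation rate ≈ 2.64% per month.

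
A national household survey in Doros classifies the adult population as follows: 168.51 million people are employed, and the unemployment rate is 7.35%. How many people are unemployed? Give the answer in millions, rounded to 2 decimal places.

Let U be the number unemployed. The labor force is E + U, and U/(E+U) = 0.0735.
So U = 0.0735 × 168.51 / (1 − 0.0735) = 12.3855 / 0.9265 ≈ 13.37 million.

About 13.37 million are unemployed.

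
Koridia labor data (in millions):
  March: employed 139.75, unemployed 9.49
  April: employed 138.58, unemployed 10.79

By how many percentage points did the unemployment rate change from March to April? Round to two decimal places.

The unemployment rate changed by +0.86 percentage points.

March: labor force = 139.75 + 9.49 = 149.24; u = 9.49/149.24 = 6.36%.
April: labor force = 138.58 + 10.79 = 149.37; u = 10.79/149.37 = 7.22%.
Change = 7.22% − 6.36% = +0.86 pp.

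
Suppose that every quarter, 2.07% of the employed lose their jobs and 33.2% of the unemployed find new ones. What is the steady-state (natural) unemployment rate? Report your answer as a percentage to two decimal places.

Steady-state unemployment rate ≈ 5.87%.

At steady state the flows balance: s·E = f·U, so U/(E+U) = s/(s+f).
u* = 2.07 / (2.07 + 33.2) = 2.07 / 35.27 = 5.87%.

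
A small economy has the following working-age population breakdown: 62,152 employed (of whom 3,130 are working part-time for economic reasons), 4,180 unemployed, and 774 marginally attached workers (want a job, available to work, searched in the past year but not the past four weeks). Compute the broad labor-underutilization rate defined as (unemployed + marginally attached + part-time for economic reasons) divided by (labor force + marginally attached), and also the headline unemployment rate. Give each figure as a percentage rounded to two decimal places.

Labor force = 62,152 + 4,180 = 66,332.
Numerator = 4,180 + 774 + 3,130 = 8,084.
Denominator = 66,332 + 774 = 67,106.
Broad rate = 8,084 / 67,106 = 12.05%.
Headline unemployment rate = 4,180 / 66,332 = 6.30%.

Broad underutilization rate ≈ 12.05%; headline unemployment rate ≈ 6.30%.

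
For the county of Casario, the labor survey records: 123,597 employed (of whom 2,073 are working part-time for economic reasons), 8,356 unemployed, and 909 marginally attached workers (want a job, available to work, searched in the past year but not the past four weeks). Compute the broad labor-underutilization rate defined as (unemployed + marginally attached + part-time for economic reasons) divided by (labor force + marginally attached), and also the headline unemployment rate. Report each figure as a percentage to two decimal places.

Labor force = 123,597 + 8,356 = 131,953.
Numerator = 8,356 + 909 + 2,073 = 11,338.
Denominator = 131,953 + 909 = 132,862.
Broad rate = 11,338 / 132,862 = 8.53%.
Headline unemployment rate = 8,356 / 131,953 = 6.33%.

Broad underutilization rate ≈ 8.53%; headline unemployment rate ≈ 6.33%.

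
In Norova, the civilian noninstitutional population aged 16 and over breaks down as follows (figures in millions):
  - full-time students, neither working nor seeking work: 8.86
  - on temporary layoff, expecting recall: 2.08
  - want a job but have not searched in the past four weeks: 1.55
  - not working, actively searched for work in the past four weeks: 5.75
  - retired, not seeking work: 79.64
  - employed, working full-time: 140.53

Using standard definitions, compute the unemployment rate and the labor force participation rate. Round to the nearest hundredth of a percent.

Unemployment rate ≈ 5.28%; labor force participation rate ≈ 62.23%.

Employed = 140.53 million.
Unemployed = 2.08 + 5.75 = 7.83 million (jobless and actively searching, or on temporary layoff).
Labor force = 140.53 + 7.83 = 148.36 million.
Not in labor force = 8.86 + 1.55 + 79.64 = 90.05 million (those not working and not actively searching are outside the labor force — including those who want a job but have given up searching).
Civilian working-age population = 148.36 + 90.05 = 238.41 million.
Unemployment rate = 7.83 / 148.36 = 5.28%.
Labor force participation rate = 148.36 / 238.41 = 62.23%.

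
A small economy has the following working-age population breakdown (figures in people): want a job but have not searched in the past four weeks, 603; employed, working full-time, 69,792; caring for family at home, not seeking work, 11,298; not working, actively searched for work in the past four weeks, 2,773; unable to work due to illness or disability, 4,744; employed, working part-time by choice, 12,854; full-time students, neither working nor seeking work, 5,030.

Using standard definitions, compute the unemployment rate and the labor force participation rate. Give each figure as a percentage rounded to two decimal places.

Employed = 69,792 + 12,854 = 82,646.
Unemployed = 2,773.
Labor force = 82,646 + 2,773 = 85,419.
Not in labor force = 603 + 11,298 + 4,744 + 5,030 = 21,675 (those not working and not actively searching are outside the labor force — including those who want a job but have given up searching).
Civilian working-age population = 85,419 + 21,675 = 107,094.
Unemployment rate = 2,773 / 85,419 = 3.25%.
Labor force participation rate = 85,419 / 107,094 = 79.76%.

Unemployment rate ≈ 3.25%; labor force participation rate ≈ 79.76%.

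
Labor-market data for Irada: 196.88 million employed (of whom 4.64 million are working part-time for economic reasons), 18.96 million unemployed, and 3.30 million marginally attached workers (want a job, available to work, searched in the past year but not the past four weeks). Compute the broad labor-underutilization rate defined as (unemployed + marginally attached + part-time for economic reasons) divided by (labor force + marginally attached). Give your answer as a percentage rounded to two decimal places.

Broad underutilization rate ≈ 12.28%.

Labor force = 196.88 + 18.96 = 215.84 million.
Numerator = 18.96 + 3.30 + 4.64 = 26.90 million.
Denominator = 215.84 + 3.30 = 219.14 million.
Broad rate = 26.90 / 219.14 = 12.28%.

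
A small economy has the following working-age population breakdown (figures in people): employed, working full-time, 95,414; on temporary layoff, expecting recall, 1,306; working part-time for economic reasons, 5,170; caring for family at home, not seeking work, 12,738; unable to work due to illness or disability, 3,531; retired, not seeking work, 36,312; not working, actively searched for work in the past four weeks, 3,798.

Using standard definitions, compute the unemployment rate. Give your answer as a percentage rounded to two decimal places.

Employed = 95,414 + 5,170 = 100,584 (anyone who worked, including part-time for economic reasons, counts as employed).
Unemployed = 1,306 + 3,798 = 5,104 (jobless and actively searching, or on temporary layoff).
Labor force = 100,584 + 5,104 = 105,688.
Unemployment rate = 5,104 / 105,688 = 4.83%.

Unemployment rate ≈ 4.83%.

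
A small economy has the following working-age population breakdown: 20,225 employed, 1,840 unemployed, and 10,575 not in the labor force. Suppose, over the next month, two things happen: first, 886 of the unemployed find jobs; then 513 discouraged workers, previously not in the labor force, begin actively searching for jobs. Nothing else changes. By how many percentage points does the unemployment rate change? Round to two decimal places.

The unemployment rate changes by −1.84 percentage points.

Initially, labor force = 20,225 + 1,840 = 22,065, so u = 1,840/22,065 = 8.34%.
After the first change, unemployed falls and employed rises by 886; labor force unchanged → E = 21,111, U = 954, labor force = 22,065.
After the second change, unemployed and labor force both rise by 513 → E = 21,111, U = 1,467, labor force = 22,578.
New unemployment rate = 1,467 / 22,578 = 6.50%.
Change = 6.50% − 8.34% = −1.84 percentage points.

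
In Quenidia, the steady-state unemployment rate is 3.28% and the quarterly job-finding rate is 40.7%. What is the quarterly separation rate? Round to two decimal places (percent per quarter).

Separation rate ≈ 1.38% per quarter.

From u* = s/(s+f): s = u·f/(1−u).
s = 0.0328 × 40.7 / (1 − 0.0328) = 1.3350 / 0.9672 ≈ 1.38% per quarter.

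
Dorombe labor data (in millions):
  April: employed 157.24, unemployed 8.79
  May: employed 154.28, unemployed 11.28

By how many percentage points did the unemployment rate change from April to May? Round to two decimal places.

April: labor force = 157.24 + 8.79 = 166.03; u = 8.79/166.03 = 5.29%.
May: labor force = 154.28 + 11.28 = 165.56; u = 11.28/165.56 = 6.81%.
Change = 6.81% − 5.29% = +1.52 pp.

The unemployment rate changed by +1.52 percentage points.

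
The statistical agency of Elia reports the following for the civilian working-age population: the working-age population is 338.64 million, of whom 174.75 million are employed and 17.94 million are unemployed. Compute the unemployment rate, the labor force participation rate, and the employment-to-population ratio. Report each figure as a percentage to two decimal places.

Unemployment rate ≈ 9.31%; labor force participation rate ≈ 56.90%; employment-population ratio ≈ 51.60%.

Labor force = employed + unemployed = 174.75 + 17.94 = 192.69 million.
Unemployment rate = 17.94 / 192.69 = 9.31%.
Labor force participation rate = 192.69 / 338.64 = 56.90%.
Employment-population ratio = 174.75 / 338.64 = 51.60%.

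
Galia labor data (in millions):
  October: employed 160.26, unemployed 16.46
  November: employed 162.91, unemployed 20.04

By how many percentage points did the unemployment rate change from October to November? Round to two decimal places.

The unemployment rate changed by +1.64 percentage points.

October: labor force = 160.26 + 16.46 = 176.72; u = 16.46/176.72 = 9.31%.
November: labor force = 162.91 + 20.04 = 182.95; u = 20.04/182.95 = 10.95%.
Change = 10.95% − 9.31% = +1.64 pp.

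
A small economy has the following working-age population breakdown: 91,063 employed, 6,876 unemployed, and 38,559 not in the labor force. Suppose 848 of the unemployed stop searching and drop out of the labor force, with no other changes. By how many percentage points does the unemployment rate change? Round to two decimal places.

The unemployment rate changes by −0.81 percentage points.

Initially, labor force = 91,063 + 6,876 = 97,939, so u = 6,876/97,939 = 7.02%.
After the change, unemployed and labor force both fall by 848 → E = 91,063, U = 6,028, labor force = 97,091.
New unemployment rate = 6,028 / 97,091 = 6.21%.
Change = 6.21% − 7.02% = −0.81 percentage points.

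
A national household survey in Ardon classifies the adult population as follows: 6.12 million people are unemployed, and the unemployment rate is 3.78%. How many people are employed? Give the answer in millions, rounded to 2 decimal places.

Labor force = U / u = 6.12 / 0.0378 ≈ 161.90 million.
Employed = labor force − unemployed = 161.90 − 6.12 = 155.78 million.

About 155.78 million are employed.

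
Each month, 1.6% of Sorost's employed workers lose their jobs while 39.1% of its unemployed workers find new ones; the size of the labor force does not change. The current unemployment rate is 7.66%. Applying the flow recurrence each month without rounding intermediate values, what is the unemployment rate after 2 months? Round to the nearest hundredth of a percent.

With a fixed labor force, u_{t+1} = u_t + s·(1−u_t) − f·u_t = u_t·(1−s−f) + s.
Here 1−s−f = 0.593 and s = 0.016.
u_1 = 0.076600 × 0.593 + 0.016 = 0.061424.
u_2 = 0.061424 × 0.593 + 0.016 = 0.052424.

Unemployment rate after two months ≈ 5.24%.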